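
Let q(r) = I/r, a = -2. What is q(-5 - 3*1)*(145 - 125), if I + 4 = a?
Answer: 15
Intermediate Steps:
I = -6 (I = -4 - 2 = -6)
q(r) = -6/r
q(-5 - 3*1)*(145 - 125) = (-6/(-5 - 3*1))*(145 - 125) = -6/(-5 - 3)*20 = -6/(-8)*20 = -6*(-1/8)*20 = (3/4)*20 = 15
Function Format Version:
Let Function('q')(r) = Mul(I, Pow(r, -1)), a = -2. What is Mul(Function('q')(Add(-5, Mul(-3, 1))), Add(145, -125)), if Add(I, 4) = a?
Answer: 15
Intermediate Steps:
I = -6 (I = Add(-4, -2) = -6)
Function('q')(r) = Mul(-6, Pow(r, -1))
Mul(Function('q')(Add(-5, Mul(-3, 1))), Add(145, -125)) = Mul(Mul(-6, Pow(Add(-5, Mul(-3, 1)), -1)), Add(145, -125)) = Mul(Mul(-6, Pow(Add(-5, -3), -1)), 20) = Mul(Mul(-6, Pow(-8, -1)), 20) = Mul(Mul(-6, Rational(-1, 8)), 20) = Mul(Rational(3, 4), 20) = 15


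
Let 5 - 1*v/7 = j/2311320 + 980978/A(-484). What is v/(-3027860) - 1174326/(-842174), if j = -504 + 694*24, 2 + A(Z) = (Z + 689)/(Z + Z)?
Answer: 24252713870687993758/65722357905331099775 ≈ 0.36902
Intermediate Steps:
A(Z) = -2 + (689 + Z)/(2*Z) (A(Z) = -2 + (Z + 689)/(Z + Z) = -2 + (689 + Z)/((2*Z)) = -2 + (689 + Z)*(1/(2*Z)) = -2 + (689 + Z)/(2*Z))
j = 16152 (j = -504 + 16656 = 16152)
v = 640156839229964/206189005 (v = 35 - 7*(16152/2311320 + 980978/(((½)*(689 - 3*(-484))/(-484)))) = 35 - 7*(16152*(1/2311320) + 980978/(((½)*(-1/484)*(689 + 1452)))) = 35 - 7*(673/96305 + 980978/(((½)*(-1/484)*2141))) = 35 - 7*(673/96305 + 980978/(-2141/968)) = 35 - 7*(673/96305 + 980978*(-968/2141)) = 35 - 7*(673/96305 - 949586704/2141) = 35 - 7*(-91449946087827/206189005) = 35 + 640149622614789/206189005 = 640156839229964/206189005 ≈ 3.1047e+6)
v/(-3027860) - 1174326/(-842174) = (640156839229964/206189005)/(-3027860) - 1174326/(-842174) = (640156839229964/206189005)*(-1/3027860) - 1174326*(-1/842174) = -160039209807491/156077860169825 + 587163/421087 = 24252713870687993758/65722357905331099775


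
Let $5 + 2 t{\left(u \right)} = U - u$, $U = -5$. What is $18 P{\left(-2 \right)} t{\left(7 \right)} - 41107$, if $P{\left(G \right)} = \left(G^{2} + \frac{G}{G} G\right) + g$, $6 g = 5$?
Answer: $- \frac{83081}{2} \approx -41541.0$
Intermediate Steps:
$g = \frac{5}{6}$ ($g = \frac{1}{6} \cdot 5 = \frac{5}{6} \approx 0.83333$)
$t{\left(u \right)} = -5 - \frac{u}{2}$ ($t{\left(u \right)} = - \frac{5}{2} + \frac{-5 - u}{2} = - \frac{5}{2} - \left(\frac{5}{2} + \frac{u}{2}\right) = -5 - \frac{u}{2}$)
$P{\left(G \right)} = \frac{5}{6} + G + G^{2}$ ($P{\left(G \right)} = \left(G^{2} + \frac{G}{G} G\right) + \frac{5}{6} = \left(G^{2} + 1 G\right) + \frac{5}{6} = \left(G^{2} + G\right) + \frac{5}{6} = \left(G + G^{2}\right) + \frac{5}{6} = \frac{5}{6} + G + G^{2}$)
$18 P{\left(-2 \right)} t{\left(7 \right)} - 41107 = 18 \left(\frac{5}{6} - 2 + \left(-2\right)^{2}\right) \left(-5 - \frac{7}{2}\right) - 41107 = 18 \left(\frac{5}{6} - 2 + 4\right) \left(-5 - \frac{7}{2}\right) - 41107 = 18 \cdot \frac{17}{6} \left(- \frac{17}{2}\right) - 41107 = 51 \left(- \frac{17}{2}\right) - 41107 = - \frac{867}{2} - 41107 = - \frac{83081}{2}$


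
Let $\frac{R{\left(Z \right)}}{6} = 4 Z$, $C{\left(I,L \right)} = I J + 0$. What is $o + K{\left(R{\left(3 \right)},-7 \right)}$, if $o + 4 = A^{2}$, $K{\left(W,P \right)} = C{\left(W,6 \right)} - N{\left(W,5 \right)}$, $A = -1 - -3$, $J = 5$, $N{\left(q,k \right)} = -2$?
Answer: $362$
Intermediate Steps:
$C{\left(I,L \right)} = 5 I$ ($C{\left(I,L \right)} = I 5 + 0 = 5 I + 0 = 5 I$)
$A = 2$ ($A = -1 + 3 = 2$)
$R{\left(Z \right)} = 24 Z$ ($R{\left(Z \right)} = 6 \cdot 4 Z = 24 Z$)
$K{\left(W,P \right)} = 2 + 5 W$ ($K{\left(W,P \right)} = 5 W - -2 = 5 W + 2 = 2 + 5 W$)
$o = 0$ ($o = -4 + 2^{2} = -4 + 4 = 0$)
$o + K{\left(R{\left(3 \right)},-7 \right)} = 0 + \left(2 + 5 \cdot 24 \cdot 3\right) = 0 + \left(2 + 5 \cdot 72\right) = 0 + \left(2 + 360\right) = 0 + 362 = 362$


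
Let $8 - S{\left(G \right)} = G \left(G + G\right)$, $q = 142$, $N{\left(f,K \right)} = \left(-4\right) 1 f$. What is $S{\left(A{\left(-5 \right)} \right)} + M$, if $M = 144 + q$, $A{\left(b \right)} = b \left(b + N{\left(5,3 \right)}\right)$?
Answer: $-30956$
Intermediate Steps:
$N{\left(f,K \right)} = - 4 f$
$A{\left(b \right)} = b \left(-20 + b\right)$ ($A{\left(b \right)} = b \left(b - 20\right) = b \left(-20 + b\right)$)
$S{\left(G \right)} = 8 - 2 G^{2}$ ($S{\left(G \right)} = 8 - G \left(G + G\right) = 8 - G 2 G = 8 - 2 G^{2}$)
$M = 286$ ($M = 144 + 142 = 286$)
$S{\left(A{\left(-5 \right)} \right)} + M = \left(8 - 2 \left(- 5 \left(-20 - 5\right)\right)^{2}\right) + 286 = \left(8 - 2 \left(\left(-5\right) \left(-25\right)\right)^{2}\right) + 286 = \left(8 - 2 \cdot 125^{2}\right) + 286 = \left(8 - 31250\right) + 286 = -31242 + 286 = -30956$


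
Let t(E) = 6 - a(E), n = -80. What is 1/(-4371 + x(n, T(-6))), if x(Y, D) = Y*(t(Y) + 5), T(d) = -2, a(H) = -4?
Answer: -1/5571 ≈ -0.00017950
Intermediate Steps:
t(E) = 10 (t(E) = 6 - 1*(-4) = 6 + 4 = 10)
x(Y, D) = 15*Y (x(Y, D) = Y*(10 + 5) = Y*15 = 15*Y)
1/(-4371 + x(n, T(-6))) = 1/(-4371 + 15*(-80)) = 1/(-4371 - 1200) = 1/(-5571) = -1/5571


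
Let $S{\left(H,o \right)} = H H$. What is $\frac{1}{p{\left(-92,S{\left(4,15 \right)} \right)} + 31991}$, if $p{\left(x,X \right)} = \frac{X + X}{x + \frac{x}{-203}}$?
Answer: $\frac{2323}{74314281} \approx 3.1259 \cdot 10^{-5}$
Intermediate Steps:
$S{\left(H,o \right)} = H^{2}$
$p{\left(x,X \right)} = \frac{203 X}{101 x}$ ($p{\left(x,X \right)} = \frac{2 X}{x + x \left(- \frac{1}{203}\right)} = \frac{2 X}{x - \frac{x}{203}} = \frac{2 X}{\frac{202}{203} x} = 2 X \frac{203}{202 x} = \frac{203 X}{101 x}$)
$\frac{1}{p{\left(-92,S{\left(4,15 \right)} \right)} + 31991} = \frac{1}{\frac{203 \cdot 4^{2}}{101 \left(-92\right)} + 31991} = \frac{1}{\frac{203}{101} \cdot 16 \left(- \frac{1}{92}\right) + 31991} = \frac{1}{- \frac{812}{2323} + 31991} = \frac{1}{\frac{74314281}{2323}} = \frac{2323}{74314281}$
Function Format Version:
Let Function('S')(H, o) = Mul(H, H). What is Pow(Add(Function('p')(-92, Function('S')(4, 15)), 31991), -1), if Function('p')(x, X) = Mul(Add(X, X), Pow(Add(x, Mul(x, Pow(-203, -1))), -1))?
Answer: Rational(2323, 74314281) ≈ 3.1259e-5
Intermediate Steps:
Function('S')(H, o) = Pow(H, 2)
Function('p')(x, X) = Mul(Rational(203, 101), X, Pow(x, -1)) (Function('p')(x, X) = Mul(Mul(2, X), Pow(Add(x, Mul(x, Rational(-1, 203))), -1)) = Mul(Mul(2, X), Pow(Add(x, Mul(Rational(-1, 203), x)), -1)) = Mul(Mul(2, X), Pow(Mul(Rational(202, 203), x), -1)) = Mul(Mul(2, X), Mul(Rational(203, 202), Pow(x, -1))) = Mul(Rational(203, 101), X, Pow(x, -1)))
Pow(Add(Function('p')(-92, Function('S')(4, 15)), 31991), -1) = Pow(Add(Mul(Rational(203, 101), Pow(4, 2), Pow(-92, -1)), 31991), -1) = Pow(Add(Mul(Rational(203, 101), 16, Rational(-1, 92)), 31991), -1) = Pow(Add(Rational(-812, 2323), 31991), -1) = Pow(Rational(74314281, 2323), -1) = Rational(2323, 74314281)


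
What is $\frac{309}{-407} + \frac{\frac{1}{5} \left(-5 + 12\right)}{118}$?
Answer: $- \frac{179461}{240130} \approx -0.74735$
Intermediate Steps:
$\frac{309}{-407} + \frac{\frac{1}{5} \left(-5 + 12\right)}{118} = 309 \left(- \frac{1}{407}\right) + \frac{1}{5} \cdot 7 \cdot \frac{1}{118} = - \frac{309}{407} + \frac{7}{5} \cdot \frac{1}{118} = - \frac{309}{407} + \frac{7}{590} = - \frac{179461}{240130}$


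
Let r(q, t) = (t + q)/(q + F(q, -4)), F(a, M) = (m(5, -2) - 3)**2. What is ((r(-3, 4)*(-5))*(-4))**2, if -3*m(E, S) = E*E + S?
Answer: 32400/994009 ≈ 0.032595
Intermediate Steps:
m(E, S) = -S/3 - E**2/3 (m(E, S) = -(E*E + S)/3 = -(E**2 + S)/3 = -(S + E**2)/3 = -S/3 - E**2/3)
F(a, M) = 1024/9 (F(a, M) = ((-1/3*(-2) - 1/3*5**2) - 3)**2 = ((2/3 - 1/3*25) - 3)**2 = ((2/3 - 25/3) - 3)**2 = (-23/3 - 3)**2 = (-32/3)**2 = 1024/9)
r(q, t) = (q + t)/(1024/9 + q) (r(q, t) = (t + q)/(q + 1024/9) = (q + t)/(1024/9 + q))
((r(-3, 4)*(-5))*(-4))**2 = (((9*(-3 + 4)/(1024 + 9*(-3)))*(-5))*(-4))**2 = (((9*1/(1024 - 27))*(-5))*(-4))**2 = (((9*1/997)*(-5))*(-4))**2 = (((9*(1/997)*1)*(-5))*(-4))**2 = (((9/997)*(-5))*(-4))**2 = (-45/997*(-4))**2 = (180/997)**2 = 32400/994009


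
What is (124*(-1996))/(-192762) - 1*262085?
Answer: -25259890633/96381 ≈ -2.6208e+5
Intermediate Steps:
(124*(-1996))/(-192762) - 1*262085 = -247504*(-1/192762) - 262085 = 123752/96381 - 262085 = -25259890633/96381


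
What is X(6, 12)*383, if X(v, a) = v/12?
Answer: 383/2 ≈ 191.50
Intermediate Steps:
X(v, a) = v/12 (X(v, a) = v*(1/12) = v/12)
X(6, 12)*383 = ((1/12)*6)*383 = (1/2)*383 = 383/2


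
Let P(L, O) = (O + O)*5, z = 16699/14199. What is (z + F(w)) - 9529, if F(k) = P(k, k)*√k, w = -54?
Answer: -135285572/14199 - 1620*I*√6 ≈ -9527.8 - 3968.2*I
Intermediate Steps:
z = 16699/14199 (z = 16699*(1/14199) = 16699/14199 ≈ 1.1761)
P(L, O) = 10*O (P(L, O) = (2*O)*5 = 10*O)
F(k) = 10*k^(3/2) (F(k) = (10*k)*√k = 10*k^(3/2))
(z + F(w)) - 9529 = (16699/14199 + 10*(-54)^(3/2)) - 9529 = (16699/14199 + 10*(-162*I*√6)) - 9529 = (16699/14199 - 1620*I*√6) - 9529 = -135285572/14199 - 1620*I*√6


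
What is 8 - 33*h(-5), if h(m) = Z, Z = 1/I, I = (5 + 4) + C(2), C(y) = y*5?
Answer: 119/19 ≈ 6.2632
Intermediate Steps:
C(y) = 5*y
I = 19 (I = (5 + 4) + 5*2 = 9 + 10 = 19)
Z = 1/19 ≈ 0.052632
h(m) = 1/19
8 - 33*h(-5) = 8 - 33*1/19 = 8 - 33/19 = 119/19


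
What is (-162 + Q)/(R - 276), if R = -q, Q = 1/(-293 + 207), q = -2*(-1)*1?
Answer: 13933/23908 ≈ 0.58278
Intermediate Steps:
q = 2 (q = 2*1 = 2)
Q = -1/86 (Q = 1/(-86) = -1/86 ≈ -0.011628)
R = -2 (R = -1*2 = -2)
(-162 + Q)/(R - 276) = (-162 - 1/86)/(-2 - 276) = -13933/86/(-278) = -13933/86*(-1/278) = 13933/23908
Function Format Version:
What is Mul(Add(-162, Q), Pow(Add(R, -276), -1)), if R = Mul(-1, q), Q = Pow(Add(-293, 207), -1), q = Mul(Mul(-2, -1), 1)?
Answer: Rational(13933, 23908) ≈ 0.58278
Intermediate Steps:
q = 2 (q = Mul(2, 1) = 2)
Q = Rational(-1, 86) (Q = Pow(-86, -1) = Rational(-1, 86) ≈ -0.011628)
R = -2 (R = Mul(-1, 2) = -2)
Mul(Add(-162, Q), Pow(Add(R, -276), -1)) = Mul(Add(-162, Rational(-1, 86)), Pow(Add(-2, -276), -1)) = Mul(Rational(-13933, 86), Pow(-278, -1)) = Mul(Rational(-13933, 86), Rational(-1, 278)) = Rational(13933, 23908)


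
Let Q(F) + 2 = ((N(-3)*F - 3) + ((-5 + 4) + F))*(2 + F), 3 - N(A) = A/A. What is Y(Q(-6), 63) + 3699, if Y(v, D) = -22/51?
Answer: 188627/51 ≈ 3698.6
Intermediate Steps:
N(A) = 2 (N(A) = 3 - A/A = 3 - 1*1 = 3 - 1 = 2)
Q(F) = -2 + (-4 + 3*F)*(2 + F) (Q(F) = -2 + ((2*F - 3) + ((-5 + 4) + F))*(2 + F) = -2 + ((-3 + 2*F) + (-1 + F))*(2 + F) = -2 + (-4 + 3*F)*(2 + F))
Y(v, D) = -22/51 (Y(v, D) = -22*1/51 = -22/51)
Y(Q(-6), 63) + 3699 = -22/51 + 3699 = 188627/51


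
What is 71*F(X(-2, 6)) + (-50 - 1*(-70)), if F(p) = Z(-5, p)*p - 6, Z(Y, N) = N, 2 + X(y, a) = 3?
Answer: -335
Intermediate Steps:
X(y, a) = 1 (X(y, a) = -2 + 3 = 1)
F(p) = -6 + p² (F(p) = p*p - 6 = p² - 6 = -6 + p²)
71*F(X(-2, 6)) + (-50 - 1*(-70)) = 71*(-6 + 1²) + (-50 - 1*(-70)) = 71*(-6 + 1) + (-50 + 70) = 71*(-5) + 20 = -355 + 20 = -335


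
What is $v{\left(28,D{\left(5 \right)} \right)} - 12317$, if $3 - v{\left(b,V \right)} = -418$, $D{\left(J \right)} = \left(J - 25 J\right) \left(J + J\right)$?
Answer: $-11896$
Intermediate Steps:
$D{\left(J \right)} = - 48 J^{2}$ ($D{\left(J \right)} = - 24 J 2 J = - 48 J^{2}$)
$v{\left(b,V \right)} = 421$ ($v{\left(b,V \right)} = 3 - -418 = 3 + 418 = 421$)
$v{\left(28,D{\left(5 \right)} \right)} - 12317 = 421 - 12317 = -11896$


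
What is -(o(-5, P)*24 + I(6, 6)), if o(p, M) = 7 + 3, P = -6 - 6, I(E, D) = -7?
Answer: -233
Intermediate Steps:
P = -12
o(p, M) = 10
-(o(-5, P)*24 + I(6, 6)) = -(10*24 - 7) = -(240 - 7) = -1*233 = -233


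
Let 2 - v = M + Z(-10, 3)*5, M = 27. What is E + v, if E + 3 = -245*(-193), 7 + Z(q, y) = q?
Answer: 47342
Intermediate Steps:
Z(q, y) = -7 + q
E = 47282 (E = -3 - 245*(-193) = -3 + 47285 = 47282)
v = 60 (v = 2 - (27 + (-7 - 10)*5) = 2 - (27 - 17*5) = 2 - (27 - 85) = 2 - 1*(-58) = 2 + 58 = 60)
E + v = 47282 + 60 = 47342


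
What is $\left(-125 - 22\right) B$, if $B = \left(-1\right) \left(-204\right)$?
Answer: $-29988$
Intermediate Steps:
$B = 204$
$\left(-125 - 22\right) B = \left(-125 - 22\right) 204 = \left(-147\right) 204 = -29988$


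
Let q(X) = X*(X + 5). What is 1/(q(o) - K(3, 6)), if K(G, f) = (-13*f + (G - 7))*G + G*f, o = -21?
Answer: 1/564 ≈ 0.0017731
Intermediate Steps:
q(X) = X*(5 + X)
K(G, f) = G*f + G*(-7 + G - 13*f) (K(G, f) = (-13*f + (-7 + G))*G + G*f = (-7 + G - 13*f)*G + G*f = G*(-7 + G - 13*f) + G*f = G*f + G*(-7 + G - 13*f))
1/(q(o) - K(3, 6)) = 1/(-21*(5 - 21) - 3*(-7 + 3 - 12*6)) = 1/(-21*(-16) - 3*(-7 + 3 - 72)) = 1/(336 - 3*(-76)) = 1/(336 - 1*(-228)) = 1/(336 + 228) = 1/564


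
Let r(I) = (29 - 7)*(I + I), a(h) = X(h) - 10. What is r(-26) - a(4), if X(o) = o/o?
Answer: -1135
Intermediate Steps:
X(o) = 1
a(h) = -9 (a(h) = 1 - 10 = -9)
r(I) = 44*I (r(I) = 22*(2*I) = 44*I)
r(-26) - a(4) = 44*(-26) - 1*(-9) = -1144 + 9 = -1135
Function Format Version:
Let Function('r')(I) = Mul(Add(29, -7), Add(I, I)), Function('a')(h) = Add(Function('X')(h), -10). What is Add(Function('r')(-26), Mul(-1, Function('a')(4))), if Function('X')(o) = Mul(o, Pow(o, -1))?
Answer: -1135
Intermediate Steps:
Function('X')(o) = 1
Function('a')(h) = -9 (Function('a')(h) = Add(1, -10) = -9)
Function('r')(I) = Mul(44, I) (Function('r')(I) = Mul(22, Mul(2, I)) = Mul(44, I))
Add(Function('r')(-26), Mul(-1, Function('a')(4))) = Add(Mul(44, -26), Mul(-1, -9)) = Add(-1144, 9) = -1135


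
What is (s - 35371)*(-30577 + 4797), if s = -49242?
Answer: 2181323140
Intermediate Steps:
(s - 35371)*(-30577 + 4797) = (-49242 - 35371)*(-30577 + 4797) = -84613*(-25780) = 2181323140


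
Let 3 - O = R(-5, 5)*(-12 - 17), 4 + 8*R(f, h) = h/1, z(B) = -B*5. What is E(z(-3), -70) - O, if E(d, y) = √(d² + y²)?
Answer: -53/8 + 5*√205 ≈ 64.964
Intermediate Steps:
z(B) = -5*B
R(f, h) = -½ + h/8 (R(f, h) = -½ + (h/1)/8 = -½ + (h*1)/8 = -½ + h/8)
O = 53/8 (O = 3 - (-½ + (⅛)*5)*(-12 - 17) = 3 - (-½ + 5/8)*(-29) = 3 - (-29)/8 = 3 - 1*(-29/8) = 3 + 29/8 = 53/8 ≈ 6.6250)
E(z(-3), -70) - O = √((-5*(-3))² + (-70)²) - 1*53/8 = √(15² + 4900) - 53/8 = √(225 + 4900) - 53/8 = √5125 - 53/8 = 5*√205 - 53/8 = -53/8 + 5*√205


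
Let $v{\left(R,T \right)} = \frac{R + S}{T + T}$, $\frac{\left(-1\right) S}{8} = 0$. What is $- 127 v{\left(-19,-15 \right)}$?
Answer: $- \frac{2413}{30} \approx -80.433$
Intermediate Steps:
$S = 0$ ($S = \left(-8\right) 0 = 0$)
$v{\left(R,T \right)} = \frac{R}{2 T}$ ($v{\left(R,T \right)} = \frac{R + 0}{T + T} = \frac{R}{2 T}$)
$- 127 v{\left(-19,-15 \right)} = - 127 \cdot \frac{1}{2} \left(-19\right) \frac{1}{-15} = - 127 \cdot \frac{1}{2} \left(-19\right) \left(- \frac{1}{15}\right) = \left(-127\right) \frac{19}{30} = - \frac{2413}{30}$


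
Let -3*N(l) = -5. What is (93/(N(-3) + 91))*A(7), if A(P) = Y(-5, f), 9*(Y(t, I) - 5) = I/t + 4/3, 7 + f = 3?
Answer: 21917/4170 ≈ 5.2559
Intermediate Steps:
f = -4 (f = -7 + 3 = -4)
Y(t, I) = 139/27 + I/(9*t) (Y(t, I) = 5 + (I/t + 4/3)/9 = 5 + (4/3 + I/t)/9 = 5 + (4/27 + I/(9*t)) = 139/27 + I/(9*t))
N(l) = 5/3 (N(l) = -⅓*(-5) = 5/3)
A(P) = 707/135 (A(P) = 139/27 + (⅑)*(-4)/(-5) = 139/27 + (⅑)*(-4)*(-⅕) = 139/27 + 4/45 = 707/135)
(93/(N(-3) + 91))*A(7) = (93/(5/3 + 91))*(707/135) = (93/(278/3))*(707/135) = (93*(3/278))*(707/135) = (279/278)*(707/135) = 21917/4170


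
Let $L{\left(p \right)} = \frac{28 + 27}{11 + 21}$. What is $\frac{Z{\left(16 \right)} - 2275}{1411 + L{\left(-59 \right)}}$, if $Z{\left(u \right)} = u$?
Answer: $- \frac{8032}{5023} \approx -1.599$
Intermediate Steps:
$L{\left(p \right)} = \frac{55}{32}$
$\frac{Z{\left(16 \right)} - 2275}{1411 + L{\left(-59 \right)}} = \frac{16 - 2275}{1411 + \frac{55}{32}} = - \frac{2259}{\frac{45207}{32}} = \left(-2259\right) \frac{32}{45207} = - \frac{8032}{5023}$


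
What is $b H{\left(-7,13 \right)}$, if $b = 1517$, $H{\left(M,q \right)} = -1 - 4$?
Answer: $-7585$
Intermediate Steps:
$H{\left(M,q \right)} = -5$
$b H{\left(-7,13 \right)} = 1517 \left(-5\right) = -7585$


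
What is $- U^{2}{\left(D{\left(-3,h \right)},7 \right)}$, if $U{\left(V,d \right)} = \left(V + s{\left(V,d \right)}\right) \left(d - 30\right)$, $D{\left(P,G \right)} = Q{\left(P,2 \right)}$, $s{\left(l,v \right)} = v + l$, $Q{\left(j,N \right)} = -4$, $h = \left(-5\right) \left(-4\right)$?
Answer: $-529$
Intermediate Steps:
$h = 20$
$s{\left(l,v \right)} = l + v$
$D{\left(P,G \right)} = -4$
$U{\left(V,d \right)} = \left(-30 + d\right) \left(d + 2 V\right)$ ($U{\left(V,d \right)} = \left(V + \left(V + d\right)\right) \left(d - 30\right) = \left(d + 2 V\right) \left(-30 + d\right) = \left(-30 + d\right) \left(d + 2 V\right)$)
$- U^{2}{\left(D{\left(-3,h \right)},7 \right)} = - \left(\left(-60\right) \left(-4\right) - 210 - 28 + 7 \left(-4 + 7\right)\right)^{2} = - \left(240 - 210 - 28 + 7 \cdot 3\right)^{2} = - \left(240 - 210 - 28 + 21\right)^{2} = - 23^{2} = \left(-1\right) 529 = -529$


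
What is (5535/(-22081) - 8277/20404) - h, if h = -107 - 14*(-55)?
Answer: -299004200589/450540724 ≈ -663.66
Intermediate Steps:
h = 663 (h = -107 + 770 = 663)
(5535/(-22081) - 8277/20404) - h = (5535/(-22081) - 8277/20404) - 1*663 = (5535*(-1/22081) - 8277*1/20404) - 663 = (-5535/22081 - 8277/20404) - 663 = -295700577/450540724 - 663 = -299004200589/450540724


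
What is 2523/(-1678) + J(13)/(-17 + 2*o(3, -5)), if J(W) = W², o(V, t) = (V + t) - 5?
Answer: -361795/52018 ≈ -6.9552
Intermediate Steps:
o(V, t) = -5 + V + t
2523/(-1678) + J(13)/(-17 + 2*o(3, -5)) = 2523/(-1678) + 13²/(-17 + 2*(-5 + 3 - 5)) = 2523*(-1/1678) + 169/(-17 + 2*(-7)) = -2523/1678 + 169/(-17 - 14) = -2523/1678 + 169/(-31) = -2523/1678 + 169*(-1/31) = -2523/1678 - 169/31 = -361795/52018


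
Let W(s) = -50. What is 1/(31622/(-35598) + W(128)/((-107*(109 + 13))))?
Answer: -116174073/102753422 ≈ -1.1306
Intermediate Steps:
1/(31622/(-35598) + W(128)/((-107*(109 + 13)))) = 1/(31622/(-35598) - 50*(-1/(107*(109 + 13)))) = 1/(31622*(-1/35598) - 50/((-107*122))) = 1/(-15811/17799 - 50/(-13054)) = 1/(-15811/17799 - 50*(-1/13054)) = 1/(-15811/17799 + 25/6527) = 1/(-102753422/116174073) = -116174073/102753422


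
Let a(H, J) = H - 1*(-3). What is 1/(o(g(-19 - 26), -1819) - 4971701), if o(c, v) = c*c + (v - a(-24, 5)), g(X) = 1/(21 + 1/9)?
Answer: -36100/179543313819 ≈ -2.0107e-7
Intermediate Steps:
a(H, J) = 3 + H (a(H, J) = H + 3 = 3 + H)
g(X) = 9/190 (g(X) = 1/(21 + ⅑) = 1/(190/9) = 9/190)
o(c, v) = 21 + v + c² (o(c, v) = c*c + (v - (3 - 24)) = c² + (v - 1*(-21)) = c² + (v + 21) = c² + (21 + v) = 21 + v + c²)
1/(o(g(-19 - 26), -1819) - 4971701) = 1/((21 - 1819 + (9/190)²) - 4971701) = 1/((21 - 1819 + 81/36100) - 4971701) = 1/(-64907719/36100 - 4971701) = 1/(-179543313819/36100) = -36100/179543313819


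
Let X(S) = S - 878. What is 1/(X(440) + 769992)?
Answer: 1/769554 ≈ 1.2995e-6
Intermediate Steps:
X(S) = -878 + S
1/(X(440) + 769992) = 1/((-878 + 440) + 769992) = 1/(-438 + 769992) = 1/769554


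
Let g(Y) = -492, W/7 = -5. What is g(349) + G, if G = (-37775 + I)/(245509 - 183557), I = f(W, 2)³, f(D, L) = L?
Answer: -30518151/61952 ≈ -492.61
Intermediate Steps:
W = -35 (W = 7*(-5) = -35)
I = 8 (I = 2³ = 8)
G = -37767/61952 (G = (-37775 + 8)/(245509 - 183557) = -37767/61952 ≈ -0.60962)
g(349) + G = -492 - 37767/61952 = -30518151/61952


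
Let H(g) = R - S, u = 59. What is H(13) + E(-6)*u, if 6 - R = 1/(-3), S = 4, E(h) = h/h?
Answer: 184/3 ≈ 61.333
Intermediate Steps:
E(h) = 1
R = 19/3 (R = 6 - 1/(-3) = 6 - 1*(-⅓) = 6 + ⅓ = 19/3 ≈ 6.3333)
H(g) = 7/3 (H(g) = 19/3 - 1*4 = 19/3 - 4 = 7/3)
H(13) + E(-6)*u = 7/3 + 1*59 = 7/3 + 59 = 184/3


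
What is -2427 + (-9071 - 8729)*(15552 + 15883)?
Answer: -559545427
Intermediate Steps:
-2427 + (-9071 - 8729)*(15552 + 15883) = -2427 - 17800*31435 = -2427 - 559543000 = -559545427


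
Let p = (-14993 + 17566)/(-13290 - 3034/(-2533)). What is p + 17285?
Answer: 581815847351/33660536 ≈ 17285.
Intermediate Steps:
p = -6517409/33660536 (p = 2573/(-13290 - 3034*(-1/2533)) = 2573/(-13290 + 3034/2533) = 2573/(-33660536/2533) = 2573*(-2533/33660536) = -6517409/33660536 ≈ -0.19362)
p + 17285 = -6517409/33660536 + 17285 = 581815847351/33660536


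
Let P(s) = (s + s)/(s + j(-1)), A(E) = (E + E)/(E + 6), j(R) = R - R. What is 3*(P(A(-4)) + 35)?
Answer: 111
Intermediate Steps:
j(R) = 0
A(E) = 2*E/(6 + E) (A(E) = (2*E)/(6 + E) = 2*E/(6 + E))
P(s) = 2 (P(s) = (s + s)/(s + 0) = (2*s)/s = 2)
3*(P(A(-4)) + 35) = 3*(2 + 35) = 3*37 = 111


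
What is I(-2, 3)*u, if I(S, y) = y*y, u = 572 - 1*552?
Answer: 180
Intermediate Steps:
u = 20 (u = 572 - 552 = 20)
I(S, y) = y²
I(-2, 3)*u = 3²*20 = 9*20 = 180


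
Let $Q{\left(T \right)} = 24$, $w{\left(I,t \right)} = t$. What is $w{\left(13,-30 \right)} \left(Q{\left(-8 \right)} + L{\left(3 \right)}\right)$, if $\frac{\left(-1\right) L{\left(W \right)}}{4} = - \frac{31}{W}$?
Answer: $-1960$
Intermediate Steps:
$L{\left(W \right)} = \frac{124}{W}$ ($L{\left(W \right)} = - 4 \left(- \frac{31}{W}\right) = \frac{124}{W}$)
$w{\left(13,-30 \right)} \left(Q{\left(-8 \right)} + L{\left(3 \right)}\right) = - 30 \left(24 + \frac{124}{3}\right) = \left(-30\right) \frac{196}{3} = -1960$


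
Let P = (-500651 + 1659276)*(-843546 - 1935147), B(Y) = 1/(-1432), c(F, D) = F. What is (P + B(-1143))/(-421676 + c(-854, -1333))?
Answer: 4610271269643001/605062960 ≈ 7.6195e+6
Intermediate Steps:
B(Y) = -1/1432
P = -3219463177125 (P = 1158625*(-2778693) = -3219463177125)
(P + B(-1143))/(-421676 + c(-854, -1333)) = (-3219463177125 - 1/1432)/(-421676 - 854) = -4610271269643001/1432/(-422530) = -4610271269643001/1432*(-1/422530) = 4610271269643001/605062960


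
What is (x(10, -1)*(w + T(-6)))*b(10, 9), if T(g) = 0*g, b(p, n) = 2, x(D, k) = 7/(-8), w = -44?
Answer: 77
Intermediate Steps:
x(D, k) = -7/8 (x(D, k) = 7*(-⅛) = -7/8)
T(g) = 0
(x(10, -1)*(w + T(-6)))*b(10, 9) = -7*(-44 + 0)/8*2 = -7/8*(-44)*2 = (77/2)*2 = 77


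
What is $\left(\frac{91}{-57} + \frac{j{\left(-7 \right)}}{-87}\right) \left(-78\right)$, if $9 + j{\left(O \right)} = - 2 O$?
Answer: $\frac{71084}{551} \approx 129.01$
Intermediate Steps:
$j{\left(O \right)} = -9 - 2 O$
$\left(\frac{91}{-57} + \frac{j{\left(-7 \right)}}{-87}\right) \left(-78\right) = \left(\frac{91}{-57} + \frac{-9 - -14}{-87}\right) \left(-78\right) = \left(91 \left(- \frac{1}{57}\right) + \left(-9 + 14\right) \left(- \frac{1}{87}\right)\right) \left(-78\right) = \left(- \frac{91}{57} + 5 \left(- \frac{1}{87}\right)\right) \left(-78\right) = \left(- \frac{91}{57} - \frac{5}{87}\right) \left(-78\right) = \left(- \frac{2734}{1653}\right) \left(-78\right) = \frac{71084}{551}$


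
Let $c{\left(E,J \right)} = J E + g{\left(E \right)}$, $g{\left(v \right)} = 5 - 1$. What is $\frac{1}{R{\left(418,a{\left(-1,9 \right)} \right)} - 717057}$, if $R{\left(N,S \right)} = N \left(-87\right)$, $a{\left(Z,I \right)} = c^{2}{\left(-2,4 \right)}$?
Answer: $- \frac{1}{753423} \approx -1.3273 \cdot 10^{-6}$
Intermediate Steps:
$g{\left(v \right)} = 4$ ($g{\left(v \right)} = 5 - 1 = 4$)
$c{\left(E,J \right)} = 4 + E J$ ($c{\left(E,J \right)} = J E + 4 = E J + 4 = 4 + E J$)
$a{\left(Z,I \right)} = 16$ ($a{\left(Z,I \right)} = \left(4 - 8\right)^{2} = \left(-4\right)^{2} = 16$)
$R{\left(N,S \right)} = - 87 N$
$\frac{1}{R{\left(418,a{\left(-1,9 \right)} \right)} - 717057} = \frac{1}{\left(-87\right) 418 - 717057} = \frac{1}{-36366 - 717057} = \frac{1}{-753423} = - \frac{1}{753423}$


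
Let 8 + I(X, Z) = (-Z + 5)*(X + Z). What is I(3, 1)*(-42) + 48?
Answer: -288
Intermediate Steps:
I(X, Z) = -8 + (5 - Z)*(X + Z) (I(X, Z) = -8 + (-Z + 5)*(X + Z) = -8 + (5 - Z)*(X + Z))
I(3, 1)*(-42) + 48 = (-8 - 1*1² + 5*3 + 5*1 - 1*3*1)*(-42) + 48 = (-8 - 1*1 + 15 + 5 - 3)*(-42) + 48 = (-8 - 1 + 15 + 5 - 3)*(-42) + 48 = 8*(-42) + 48 = -336 + 48 = -288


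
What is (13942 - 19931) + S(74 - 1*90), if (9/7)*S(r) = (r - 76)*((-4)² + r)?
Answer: -5989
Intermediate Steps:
S(r) = 7*(-76 + r)*(16 + r)/9 (S(r) = 7*((r - 76)*((-4)² + r))/9 = 7*((-76 + r)*(16 + r))/9 = 7*(-76 + r)*(16 + r)/9)
(13942 - 19931) + S(74 - 1*90) = (13942 - 19931) + (-8512/9 - 140*(74 - 1*90)/3 + 7*(74 - 1*90)²/9) = -5989 + (-8512/9 - 140*(74 - 90)/3 + 7*(74 - 90)²/9) = -5989 + (-8512/9 - 140/3*(-16) + (7/9)*(-16)²) = -5989 + (-8512/9 + 2240/3 + (7/9)*256) = -5989 + (-8512/9 + 2240/3 + 1792/9) = -5989 + 0 = -5989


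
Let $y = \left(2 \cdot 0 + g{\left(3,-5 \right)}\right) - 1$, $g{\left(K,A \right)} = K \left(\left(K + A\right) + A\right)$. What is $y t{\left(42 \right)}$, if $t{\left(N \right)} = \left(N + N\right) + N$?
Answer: $-2772$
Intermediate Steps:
$t{\left(N \right)} = 3 N$ ($t{\left(N \right)} = 2 N + N = 3 N$)
$g{\left(K,A \right)} = K \left(K + 2 A\right)$ ($g{\left(K,A \right)} = K \left(\left(A + K\right) + A\right) = K \left(K + 2 A\right)$)
$y = -22$ ($y = \left(2 \cdot 0 + 3 \left(3 + 2 \left(-5\right)\right)\right) - 1 = \left(0 + 3 \left(3 - 10\right)\right) - 1 = \left(0 + 3 \left(-7\right)\right) - 1 = \left(0 - 21\right) - 1 = -21 - 1 = -22$)
$y t{\left(42 \right)} = - 22 \cdot 3 \cdot 42 = \left(-22\right) 126 = -2772$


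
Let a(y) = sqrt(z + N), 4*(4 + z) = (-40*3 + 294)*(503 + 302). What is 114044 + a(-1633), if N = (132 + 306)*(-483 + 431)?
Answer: 114044 + 5*sqrt(1958)/2 ≈ 1.1415e+5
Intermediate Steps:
N = -22776 (N = 438*(-52) = -22776)
z = 70027/2 (z = -4 + ((-40*3 + 294)*(503 + 302))/4 = -4 + ((-120 + 294)*805)/4 = -4 + (174*805)/4 = -4 + (1/4)*140070 = -4 + 70035/2 = 70027/2 ≈ 35014.)
a(y) = 5*sqrt(1958)/2 (a(y) = sqrt(70027/2 - 22776) = sqrt(24475/2) = 5*sqrt(1958)/2)
114044 + a(-1633) = 114044 + 5*sqrt(1958)/2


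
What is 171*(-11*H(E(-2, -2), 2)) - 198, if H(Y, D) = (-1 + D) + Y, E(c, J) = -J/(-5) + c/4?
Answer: -3861/10 ≈ -386.10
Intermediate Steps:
E(c, J) = c/4 + J/5 (E(c, J) = -J*(-⅕) + c*(¼) = J/5 + c/4 = c/4 + J/5)
H(Y, D) = -1 + D + Y
171*(-11*H(E(-2, -2), 2)) - 198 = 171*(-11*(-1 + 2 + ((¼)*(-2) + (⅕)*(-2)))) - 198 = 171*(-11*(-1 + 2 + (-½ - ⅖))) - 198 = 171*(-11*(-1 + 2 - 9/10)) - 198 = 171*(-11*⅒) - 198 = 171*(-11/10) - 198 = -1881/10 - 198 = -3861/10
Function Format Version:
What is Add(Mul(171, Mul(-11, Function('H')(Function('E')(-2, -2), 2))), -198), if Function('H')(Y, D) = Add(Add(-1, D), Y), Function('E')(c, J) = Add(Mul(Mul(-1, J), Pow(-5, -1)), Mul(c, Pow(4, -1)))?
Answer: Rational(-3861, 10) ≈ -386.10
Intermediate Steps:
Function('E')(c, J) = Add(Mul(Rational(1, 4), c), Mul(Rational(1, 5), J)) (Function('E')(c, J) = Add(Mul(Mul(-1, J), Rational(-1, 5)), Mul(c, Rational(1, 4))) = Add(Mul(Rational(1, 5), J), Mul(Rational(1, 4), c)) = Add(Mul(Rational(1, 4), c), Mul(Rational(1, 5), J)))
Function('H')(Y, D) = Add(-1, D, Y)
Add(Mul(171, Mul(-11, Function('H')(Function('E')(-2, -2), 2))), -198) = Add(Mul(171, Mul(-11, Add(-1, 2, Add(Mul(Rational(1, 4), -2), Mul(Rational(1, 5), -2))))), -198) = Add(Mul(171, Mul(-11, Add(-1, 2, Add(Rational(-1, 2), Rational(-2, 5))))), -198) = Add(Mul(171, Mul(-11, Add(-1, 2, Rational(-9, 10)))), -198) = Add(Mul(171, Mul(-11, Rational(1, 10))), -198) = Add(Mul(171, Rational(-11, 10)), -198) = Add(Rational(-1881, 10), -198) = Rational(-3861, 10)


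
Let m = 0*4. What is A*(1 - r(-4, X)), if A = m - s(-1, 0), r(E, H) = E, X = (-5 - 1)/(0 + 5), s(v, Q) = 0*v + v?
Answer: 5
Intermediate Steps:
s(v, Q) = v (s(v, Q) = 0 + v = v)
X = -6/5 ≈ -1.2000
m = 0
A = 1 (A = 0 - 1*(-1) = 0 + 1 = 1)
A*(1 - r(-4, X)) = 1*(1 - 1*(-4)) = 1*(1 + 4) = 1*5 = 5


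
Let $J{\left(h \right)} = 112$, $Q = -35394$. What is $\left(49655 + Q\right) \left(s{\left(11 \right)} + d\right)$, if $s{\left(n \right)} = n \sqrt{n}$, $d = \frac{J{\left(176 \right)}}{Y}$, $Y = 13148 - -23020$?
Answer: $\frac{199654}{4521} + 156871 \sqrt{11} \approx 5.2033 \cdot 10^{5}$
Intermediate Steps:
$Y = 36168$ ($Y = 13148 + 23020 = 36168$)
$d = \frac{14}{4521}$ ($d = \frac{112}{36168} = 112 \cdot \frac{1}{36168} = \frac{14}{4521} \approx 0.0030967$)
$s{\left(n \right)} = n^{\frac{3}{2}}$
$\left(49655 + Q\right) \left(s{\left(11 \right)} + d\right) = \left(49655 - 35394\right) \left(11^{\frac{3}{2}} + \frac{14}{4521}\right) = 14261 \left(11 \sqrt{11} + \frac{14}{4521}\right) = 14261 \left(\frac{14}{4521} + 11 \sqrt{11}\right) = \frac{199654}{4521} + 156871 \sqrt{11}$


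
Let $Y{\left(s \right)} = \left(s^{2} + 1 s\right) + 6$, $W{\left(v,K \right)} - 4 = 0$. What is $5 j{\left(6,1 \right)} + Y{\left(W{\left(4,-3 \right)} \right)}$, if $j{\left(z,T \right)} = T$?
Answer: $31$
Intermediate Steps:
$W{\left(v,K \right)} = 4$ ($W{\left(v,K \right)} = 4 + 0 = 4$)
$Y{\left(s \right)} = 6 + s + s^{2}$ ($Y{\left(s \right)} = \left(s^{2} + s\right) + 6 = \left(s + s^{2}\right) + 6 = 6 + s + s^{2}$)
$5 j{\left(6,1 \right)} + Y{\left(W{\left(4,-3 \right)} \right)} = 5 \cdot 1 + \left(6 + 4 + 4^{2}\right) = 5 + \left(6 + 4 + 16\right) = 5 + 26 = 31$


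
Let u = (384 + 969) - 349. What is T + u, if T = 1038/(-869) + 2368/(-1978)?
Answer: 860823286/859441 ≈ 1001.6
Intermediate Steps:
T = -2055478/859441 (T = 1038*(-1/869) + 2368*(-1/1978) = -1038/869 - 1184/989 = -2055478/859441 ≈ -2.3916)
u = 1004 (u = 1353 - 349 = 1004)
T + u = -2055478/859441 + 1004 = 860823286/859441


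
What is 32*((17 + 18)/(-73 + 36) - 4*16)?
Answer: -76896/37 ≈ -2078.3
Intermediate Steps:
32*((17 + 18)/(-73 + 36) - 4*16) = 32*(35/(-37) - 64) = 32*(35*(-1/37) - 64) = 32*(-35/37 - 64) = 32*(-2403/37) = -76896/37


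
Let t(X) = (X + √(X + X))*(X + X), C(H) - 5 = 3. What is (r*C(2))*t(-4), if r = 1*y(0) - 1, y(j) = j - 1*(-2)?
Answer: 256 - 128*I*√2 ≈ 256.0 - 181.02*I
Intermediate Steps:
y(j) = 2 + j (y(j) = j + 2 = 2 + j)
C(H) = 8 (C(H) = 5 + 3 = 8)
t(X) = 2*X*(X + √2*√X) (t(X) = (X + √(2*X))*(2*X) = (X + √2*√X)*(2*X) = 2*X*(X + √2*√X))
r = 1 (r = 1*(2 + 0) - 1 = 1*2 - 1 = 2 - 1 = 1)
(r*C(2))*t(-4) = (1*8)*(2*(-4)² + 2*√2*(-4)^(3/2)) = 8*(2*16 + 2*√2*(-8*I)) = 8*(32 - 16*I*√2) = 256 - 128*I*√2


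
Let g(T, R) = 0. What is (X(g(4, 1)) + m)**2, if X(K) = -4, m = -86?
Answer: 8100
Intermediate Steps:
(X(g(4, 1)) + m)**2 = (-4 - 86)**2 = (-90)**2 = 8100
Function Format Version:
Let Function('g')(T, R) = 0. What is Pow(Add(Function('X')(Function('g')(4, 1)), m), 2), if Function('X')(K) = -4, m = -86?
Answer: 8100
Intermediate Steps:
Pow(Add(Function('X')(Function('g')(4, 1)), m), 2) = Pow(Add(-4, -86), 2) = Pow(-90, 2) = 8100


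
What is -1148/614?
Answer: -574/307 ≈ -1.8697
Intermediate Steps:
-1148/614 = (1/614)*(-1148) = -574/307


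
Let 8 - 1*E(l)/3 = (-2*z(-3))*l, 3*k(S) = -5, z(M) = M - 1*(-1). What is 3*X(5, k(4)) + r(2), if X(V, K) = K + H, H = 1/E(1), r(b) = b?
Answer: -11/4 ≈ -2.7500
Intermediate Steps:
z(M) = 1 + M (z(M) = M + 1 = 1 + M)
k(S) = -5/3 (k(S) = (⅓)*(-5) = -5/3)
E(l) = 24 - 12*l (E(l) = 24 - 3*(-2*(1 - 3))*l = 24 - 3*(-2*(-2))*l = 24 - 12*l)
H = 1/12 (H = 1/(24 - 12*1) = 1/(24 - 12) = 1/12 ≈ 0.083333)
X(V, K) = 1/12 + K (X(V, K) = K + 1/12 = 1/12 + K)
3*X(5, k(4)) + r(2) = 3*(1/12 - 5/3) + 2 = 3*(-19/12) + 2 = -19/4 + 2 = -11/4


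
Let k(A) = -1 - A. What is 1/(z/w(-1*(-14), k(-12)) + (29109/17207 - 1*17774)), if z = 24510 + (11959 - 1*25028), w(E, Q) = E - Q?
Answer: -51621/720559040 ≈ -7.1640e-5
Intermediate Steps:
z = 11441 (z = 24510 + (11959 - 25028) = 24510 - 13069 = 11441)
1/(z/w(-1*(-14), k(-12)) + (29109/17207 - 1*17774)) = 1/(11441/(-1*(-14) - (-1 - 1*(-12))) + (29109/17207 - 1*17774)) = 1/(11441/(14 - (-1 + 12)) + (29109*(1/17207) - 17774)) = 1/(11441/(14 - 1*11) + (29109/17207 - 17774)) = 1/(11441/(14 - 11) - 305808109/17207) = 1/(11441/3 - 305808109/17207) = 1/(-720559040/51621) = -51621/720559040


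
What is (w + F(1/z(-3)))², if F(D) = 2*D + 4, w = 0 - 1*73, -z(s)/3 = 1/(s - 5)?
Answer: 36481/9 ≈ 4053.4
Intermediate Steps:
z(s) = -3/(-5 + s) (z(s) = -3/(s - 5) = -3/(-5 + s))
w = -73 (w = 0 - 73 = -73)
F(D) = 4 + 2*D
(w + F(1/z(-3)))² = (-73 + (4 + 2/((-3/(-5 - 3)))))² = (-73 + (4 + 2/((-3/(-8)))))² = (-73 + (4 + 2/((-3*(-⅛)))))² = (-73 + (4 + 2/(3/8)))² = (-73 + (4 + 2*(8/3)))² = (-73 + (4 + 16/3))² = (-73 + 28/3)² = (-191/3)² = 36481/9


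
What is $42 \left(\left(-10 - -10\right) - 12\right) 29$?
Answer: $-14616$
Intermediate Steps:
$42 \left(\left(-10 - -10\right) - 12\right) 29 = 42 \left(\left(-10 + 10\right) - 12\right) 29 = 42 \left(0 - 12\right) 29 = 42 \left(-12\right) 29 = \left(-504\right) 29 = -14616$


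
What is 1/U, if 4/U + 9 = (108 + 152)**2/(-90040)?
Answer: -21949/9004 ≈ -2.4377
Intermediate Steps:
U = -9004/21949 (U = 4/(-9 + (108 + 152)**2/(-90040)) = 4/(-9 + 260**2*(-1/90040)) = 4/(-9 + 67600*(-1/90040)) = 4/(-9 - 1690/2251) = 4/(-21949/2251) = 4*(-2251/21949) = -9004/21949 ≈ -0.41022)
1/U = 1/(-9004/21949) = -21949/9004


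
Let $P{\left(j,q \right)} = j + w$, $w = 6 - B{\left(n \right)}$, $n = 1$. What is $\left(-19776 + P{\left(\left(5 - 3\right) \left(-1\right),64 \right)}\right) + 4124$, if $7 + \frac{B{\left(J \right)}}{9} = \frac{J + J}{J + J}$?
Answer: $-15594$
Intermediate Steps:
$B{\left(J \right)} = -54$ ($B{\left(J \right)} = -63 + 9 \frac{J + J}{J + J} = -63 + 9 \frac{2 J}{2 J} = -63 + 9 \cdot 2 J \frac{1}{2 J} = -63 + 9 \cdot 1 = -63 + 9 = -54$)
$w = 60$ ($w = 6 - -54 = 6 + 54 = 60$)
$P{\left(j,q \right)} = 60 + j$ ($P{\left(j,q \right)} = j + 60 = 60 + j$)
$\left(-19776 + P{\left(\left(5 - 3\right) \left(-1\right),64 \right)}\right) + 4124 = \left(-19776 + \left(60 + \left(5 - 3\right) \left(-1\right)\right)\right) + 4124 = \left(-19776 + \left(60 + 2 \left(-1\right)\right)\right) + 4124 = \left(-19776 + \left(60 - 2\right)\right) + 4124 = \left(-19776 + 58\right) + 4124 = -19718 + 4124 = -15594$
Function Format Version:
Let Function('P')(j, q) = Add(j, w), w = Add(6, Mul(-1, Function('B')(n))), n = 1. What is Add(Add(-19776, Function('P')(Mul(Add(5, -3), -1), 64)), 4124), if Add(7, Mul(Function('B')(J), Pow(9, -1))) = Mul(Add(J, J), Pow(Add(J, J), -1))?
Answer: -15594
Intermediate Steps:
Function('B')(J) = -54 (Function('B')(J) = Add(-63, Mul(9, Mul(Add(J, J), Pow(Add(J, J), -1)))) = Add(-63, Mul(9, Mul(Mul(2, J), Pow(Mul(2, J), -1)))) = Add(-63, Mul(9, Mul(Mul(2, J), Mul(Rational(1, 2), Pow(J, -1))))) = Add(-63, Mul(9, 1)) = Add(-63, 9) = -54)
w = 60 (w = Add(6, Mul(-1, -54)) = Add(6, 54) = 60)
Function('P')(j, q) = Add(60, j) (Function('P')(j, q) = Add(j, 60) = Add(60, j))
Add(Add(-19776, Function('P')(Mul(Add(5, -3), -1), 64)), 4124) = Add(Add(-19776, Add(60, Mul(Add(5, -3), -1))), 4124) = Add(Add(-19776, Add(60, Mul(2, -1))), 4124) = Add(Add(-19776, Add(60, -2)), 4124) = Add(Add(-19776, 58), 4124) = Add(-19718, 4124) = -15594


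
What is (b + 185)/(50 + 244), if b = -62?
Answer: 41/98 ≈ 0.41837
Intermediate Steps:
(b + 185)/(50 + 244) = (-62 + 185)/(50 + 244) = 123/294 = 123*(1/294) = 41/98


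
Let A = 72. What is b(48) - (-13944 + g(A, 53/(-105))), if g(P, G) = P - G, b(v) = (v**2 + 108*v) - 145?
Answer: 2227522/105 ≈ 21215.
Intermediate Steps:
b(v) = -145 + v**2 + 108*v
b(48) - (-13944 + g(A, 53/(-105))) = (-145 + 48**2 + 108*48) - (-13944 + (72 - 53/(-105))) = (-145 + 2304 + 5184) - (-13944 + (72 - 53*(-1)/105)) = 7343 - (-13944 + (72 - 1*(-53/105))) = 7343 - (-13944 + (72 + 53/105)) = 7343 - (-13944 + 7613/105) = 7343 - 1*(-1456507/105) = 7343 + 1456507/105 = 2227522/105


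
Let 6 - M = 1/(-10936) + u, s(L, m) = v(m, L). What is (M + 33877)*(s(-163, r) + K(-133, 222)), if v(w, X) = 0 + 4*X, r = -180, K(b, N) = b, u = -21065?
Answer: -471715393265/10936 ≈ -4.3134e+7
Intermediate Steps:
v(w, X) = 4*X
s(L, m) = 4*L
M = 230432457/10936 (M = 6 - (1/(-10936) - 21065) = 6 - (-1/10936 - 21065) = 6 - 1*(-230366841/10936) = 6 + 230366841/10936 = 230432457/10936 ≈ 21071.)
(M + 33877)*(s(-163, r) + K(-133, 222)) = (230432457/10936 + 33877)*(4*(-163) - 133) = 600911329*(-652 - 133)/10936 = (600911329/10936)*(-785) = -471715393265/10936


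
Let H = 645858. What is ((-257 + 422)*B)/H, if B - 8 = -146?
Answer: -1265/35881 ≈ -0.035255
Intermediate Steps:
B = -138 (B = 8 - 146 = -138)
((-257 + 422)*B)/H = ((-257 + 422)*(-138))/645858 = (165*(-138))*(1/645858) = -22770*1/645858 = -1265/35881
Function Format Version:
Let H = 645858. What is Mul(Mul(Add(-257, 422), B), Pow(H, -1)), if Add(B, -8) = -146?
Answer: Rational(-1265, 35881) ≈ -0.035255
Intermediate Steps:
B = -138 (B = Add(8, -146) = -138)
Mul(Mul(Add(-257, 422), B), Pow(H, -1)) = Mul(Mul(Add(-257, 422), -138), Pow(645858, -1)) = Mul(Mul(165, -138), Rational(1, 645858)) = Mul(-22770, Rational(1, 645858)) = Rational(-1265, 35881)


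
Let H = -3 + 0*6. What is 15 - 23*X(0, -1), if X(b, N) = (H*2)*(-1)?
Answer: -123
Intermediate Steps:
H = -3 (H = -3 + 0 = -3)
X(b, N) = 6 (X(b, N) = -3*2*(-1) = -6*(-1) = 6)
15 - 23*X(0, -1) = 15 - 23*6 = 15 - 138 = -123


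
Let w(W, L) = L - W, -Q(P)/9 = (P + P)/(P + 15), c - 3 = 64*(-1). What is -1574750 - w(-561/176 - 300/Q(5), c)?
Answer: -75582025/48 ≈ -1.5746e+6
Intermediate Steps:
c = -61 (c = 3 + 64*(-1) = 3 - 64 = -61)
Q(P) = -18*P/(15 + P) (Q(P) = -9*(P + P)/(P + 15) = -9*2*P/(15 + P) = -18*P/(15 + P))
-1574750 - w(-561/176 - 300/Q(5), c) = -1574750 - (-61 - (-561/176 - 300/((-18*5/(15 + 5))))) = -1574750 - (-61 - (-561*1/176 - 300/((-18*5/20)))) = -1574750 - (-61 - (-51/16 - 300/((-18*5*1/20)))) = -1574750 - (-61 - (-51/16 - 300/(-9/2))) = -1574750 - (-61 - (-51/16 - 300*(-2/9))) = -1574750 - (-61 - (-51/16 + 200/3)) = -1574750 - (-61 - 1*3047/48) = -1574750 - (-61 - 3047/48) = -1574750 - 1*(-5975/48) = -1574750 + 5975/48 = -75582025/48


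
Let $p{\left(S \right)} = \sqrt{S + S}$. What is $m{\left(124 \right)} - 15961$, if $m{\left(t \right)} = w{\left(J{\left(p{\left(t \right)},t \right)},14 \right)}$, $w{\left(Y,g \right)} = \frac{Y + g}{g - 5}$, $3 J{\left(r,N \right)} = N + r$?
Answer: $- \frac{430781}{27} + \frac{2 \sqrt{62}}{27} \approx -15954.0$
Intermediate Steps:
$p{\left(S \right)} = \sqrt{2} \sqrt{S}$ ($p{\left(S \right)} = \sqrt{2 S} = \sqrt{2} \sqrt{S}$)
$J{\left(r,N \right)} = \frac{N}{3} + \frac{r}{3}$ ($J{\left(r,N \right)} = \frac{N + r}{3} = \frac{N}{3} + \frac{r}{3}$)
$w{\left(Y,g \right)} = \frac{Y + g}{-5 + g}$
$m{\left(t \right)} = \frac{14}{9} + \frac{t}{27} + \frac{\sqrt{2} \sqrt{t}}{27}$ ($m{\left(t \right)} = \frac{\left(\frac{t}{3} + \frac{\sqrt{2} \sqrt{t}}{3}\right) + 14}{-5 + 14} = \frac{\left(\frac{t}{3} + \frac{\sqrt{2} \sqrt{t}}{3}\right) + 14}{9} = \frac{14 + \frac{t}{3} + \frac{\sqrt{2} \sqrt{t}}{3}}{9} = \frac{14}{9} + \frac{t}{27} + \frac{\sqrt{2} \sqrt{t}}{27}$)
$m{\left(124 \right)} - 15961 = \left(\frac{14}{9} + \frac{1}{27} \cdot 124 + \frac{\sqrt{2} \sqrt{124}}{27}\right) - 15961 = \left(\frac{14}{9} + \frac{124}{27} + \frac{\sqrt{2} \cdot 2 \sqrt{31}}{27}\right) - 15961 = \left(\frac{14}{9} + \frac{124}{27} + \frac{2 \sqrt{62}}{27}\right) - 15961 = \left(\frac{166}{27} + \frac{2 \sqrt{62}}{27}\right) - 15961 = - \frac{430781}{27} + \frac{2 \sqrt{62}}{27}$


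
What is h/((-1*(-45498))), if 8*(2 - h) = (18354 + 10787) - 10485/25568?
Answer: -744657515/9306342912 ≈ -0.080016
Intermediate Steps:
h = -744657515/204544 (h = 2 - ((18354 + 10787) - 10485/25568)/8 = 2 - (29141 - 10485*1/25568)/8 = 2 - (29141 - 10485/25568)/8 = 2 - ⅛*745066603/25568 = 2 - 745066603/204544 = -744657515/204544 ≈ -3640.6)
h/((-1*(-45498))) = -744657515/(204544*((-1*(-45498)))) = -744657515/204544/45498 = -744657515/204544*1/45498 = -744657515/9306342912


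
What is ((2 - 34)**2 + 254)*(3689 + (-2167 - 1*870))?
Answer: 833256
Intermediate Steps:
((2 - 34)**2 + 254)*(3689 + (-2167 - 1*870)) = ((-32)**2 + 254)*(3689 + (-2167 - 870)) = (1024 + 254)*(3689 - 3037) = 1278*652 = 833256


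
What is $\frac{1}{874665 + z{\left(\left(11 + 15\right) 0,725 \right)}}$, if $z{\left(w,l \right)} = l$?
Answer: $\frac{1}{875390} \approx 1.1423 \cdot 10^{-6}$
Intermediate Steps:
$\frac{1}{874665 + z{\left(\left(11 + 15\right) 0,725 \right)}} = \frac{1}{874665 + 725} = \frac{1}{875390}$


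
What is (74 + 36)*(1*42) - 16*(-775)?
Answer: 17020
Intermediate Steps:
(74 + 36)*(1*42) - 16*(-775) = 110*42 + 12400 = 4620 + 12400 = 17020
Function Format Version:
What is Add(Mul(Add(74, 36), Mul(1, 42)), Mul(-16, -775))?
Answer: 17020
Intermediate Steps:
Add(Mul(Add(74, 36), Mul(1, 42)), Mul(-16, -775)) = Add(Mul(110, 42), 12400) = Add(4620, 12400) = 17020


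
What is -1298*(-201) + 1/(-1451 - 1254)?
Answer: 705729089/2705 ≈ 2.6090e+5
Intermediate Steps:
-1298*(-201) + 1/(-1451 - 1254) = 260898 + 1/(-2705) = 260898 - 1/2705 = 705729089/2705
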